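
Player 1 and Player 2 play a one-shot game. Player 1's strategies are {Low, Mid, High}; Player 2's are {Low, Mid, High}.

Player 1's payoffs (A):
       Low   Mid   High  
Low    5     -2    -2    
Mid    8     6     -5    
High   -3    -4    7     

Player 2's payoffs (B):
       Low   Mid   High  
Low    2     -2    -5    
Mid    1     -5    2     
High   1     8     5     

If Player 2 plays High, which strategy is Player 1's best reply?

High

With Player 2 fixed at High, Player 1's payoffs are: Low → -2, Mid → -5, High → 7.
The maximum is 7, achieved by High.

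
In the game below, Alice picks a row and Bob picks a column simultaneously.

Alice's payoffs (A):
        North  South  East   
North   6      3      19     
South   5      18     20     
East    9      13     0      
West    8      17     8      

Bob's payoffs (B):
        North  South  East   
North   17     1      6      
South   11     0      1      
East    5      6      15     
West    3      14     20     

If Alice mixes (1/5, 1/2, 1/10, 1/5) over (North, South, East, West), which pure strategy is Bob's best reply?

North

Compute Bob's expected payoff from each pure strategy against the given mix.
North: (1/5)·17 + (1/2)·11 + (1/10)·5 + (1/5)·3 = 10
South: (1/5)·1 + (1/2)·0 + (1/10)·6 + (1/5)·14 = 18/5
East: (1/5)·6 + (1/2)·1 + (1/10)·15 + (1/5)·20 = 36/5
Highest expected payoff is 10, from North.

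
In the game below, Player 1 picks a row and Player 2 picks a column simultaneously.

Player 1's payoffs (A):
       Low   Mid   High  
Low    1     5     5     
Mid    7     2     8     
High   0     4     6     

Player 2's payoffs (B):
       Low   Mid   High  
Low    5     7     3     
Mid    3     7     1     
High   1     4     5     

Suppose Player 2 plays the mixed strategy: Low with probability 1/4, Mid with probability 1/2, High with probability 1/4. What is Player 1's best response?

Mid

Compute Player 1's expected payoff from each pure strategy against the given mix.
Low: (1/4)·1 + (1/2)·5 + (1/4)·5 = 4
Mid: (1/4)·7 + (1/2)·2 + (1/4)·8 = 19/4
High: (1/4)·0 + (1/2)·4 + (1/4)·6 = 7/2
Highest expected payoff is 19/4, from Mid.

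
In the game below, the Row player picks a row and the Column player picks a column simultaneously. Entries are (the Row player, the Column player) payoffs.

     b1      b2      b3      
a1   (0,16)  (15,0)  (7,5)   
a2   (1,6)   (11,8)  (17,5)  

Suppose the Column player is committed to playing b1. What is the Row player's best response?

With the Column player fixed at b1, the Row player's payoffs are: a1 → 0, a2 → 1.
The maximum is 1, achieved by a2.

a2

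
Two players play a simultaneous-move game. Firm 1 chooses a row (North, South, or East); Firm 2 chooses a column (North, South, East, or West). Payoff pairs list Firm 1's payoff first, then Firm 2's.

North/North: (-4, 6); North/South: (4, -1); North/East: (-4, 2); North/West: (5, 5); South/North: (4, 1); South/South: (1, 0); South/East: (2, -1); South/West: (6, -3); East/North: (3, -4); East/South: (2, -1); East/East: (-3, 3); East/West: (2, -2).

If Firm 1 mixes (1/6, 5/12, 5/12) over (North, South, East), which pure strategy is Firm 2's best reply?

East

Compute Firm 2's expected payoff from each pure strategy against the given mix.
North: (1/6)·6 + (5/12)·1 + (5/12)·(-4) = -1/4
South: (1/6)·(-1) + (5/12)·0 + (5/12)·(-1) = -7/12
East: (1/6)·2 + (5/12)·(-1) + (5/12)·3 = 7/6
West: (1/6)·5 + (5/12)·(-3) + (5/12)·(-2) = -5/4
Highest expected payoff is 7/6, from East.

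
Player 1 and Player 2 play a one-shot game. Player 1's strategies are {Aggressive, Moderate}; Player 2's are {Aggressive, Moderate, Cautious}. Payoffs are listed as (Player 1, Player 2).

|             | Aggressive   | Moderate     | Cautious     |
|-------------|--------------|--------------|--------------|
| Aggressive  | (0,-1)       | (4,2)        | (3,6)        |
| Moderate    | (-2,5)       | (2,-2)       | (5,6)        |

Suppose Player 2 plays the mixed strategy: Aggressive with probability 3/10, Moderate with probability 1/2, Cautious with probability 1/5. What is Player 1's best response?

Compute Player 1's expected payoff from each pure strategy against the given mix.
Aggressive: (3/10)·0 + (1/2)·4 + (1/5)·3 = 13/5
Moderate: (3/10)·(-2) + (1/2)·2 + (1/5)·5 = 7/5
Highest expected payoff is 13/5, from Aggressive.

Aggressive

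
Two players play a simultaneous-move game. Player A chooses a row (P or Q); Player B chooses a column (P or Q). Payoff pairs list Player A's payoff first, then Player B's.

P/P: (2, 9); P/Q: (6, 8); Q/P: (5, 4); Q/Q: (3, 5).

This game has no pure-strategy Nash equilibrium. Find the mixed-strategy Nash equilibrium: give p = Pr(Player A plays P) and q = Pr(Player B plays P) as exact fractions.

p = 1/2, q = 1/2

Each player's mixing probability is pinned down by making the *other* player indifferent.
Player B indifferent between P and Q: p·9 + (1−p)·4 = p·8 + (1−p)·5 ⟹ 4 + 5p = 5 + 3p ⟹ p = 1/2.
Player A indifferent between P and Q: q·2 + (1−q)·6 = q·5 + (1−q)·3 ⟹ 6 + (-4)q = 3 + 2q ⟹ q = 1/2.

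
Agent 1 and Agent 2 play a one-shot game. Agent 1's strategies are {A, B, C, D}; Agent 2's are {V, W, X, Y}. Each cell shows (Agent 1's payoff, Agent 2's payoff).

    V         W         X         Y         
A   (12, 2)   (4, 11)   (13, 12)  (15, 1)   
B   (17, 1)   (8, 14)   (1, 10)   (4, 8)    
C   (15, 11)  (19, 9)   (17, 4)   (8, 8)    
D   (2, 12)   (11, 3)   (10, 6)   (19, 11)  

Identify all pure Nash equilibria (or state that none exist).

There is no pure-strategy Nash equilibrium

Find each player's best response to every opponent strategy; NE are the intersections.
Agent 1's best responses — vs V: B (payoff 17); vs W: C (payoff 19); vs X: C (payoff 17); vs Y: D (payoff 19).
Agent 2's best responses — vs A: X (payoff 12); vs B: W (payoff 14); vs C: V (payoff 11); vs D: V (payoff 12).
No cell has both players best-responding. For instance, Agent 1's best reply to Y is D, but against D Agent 2 prefers V over Y.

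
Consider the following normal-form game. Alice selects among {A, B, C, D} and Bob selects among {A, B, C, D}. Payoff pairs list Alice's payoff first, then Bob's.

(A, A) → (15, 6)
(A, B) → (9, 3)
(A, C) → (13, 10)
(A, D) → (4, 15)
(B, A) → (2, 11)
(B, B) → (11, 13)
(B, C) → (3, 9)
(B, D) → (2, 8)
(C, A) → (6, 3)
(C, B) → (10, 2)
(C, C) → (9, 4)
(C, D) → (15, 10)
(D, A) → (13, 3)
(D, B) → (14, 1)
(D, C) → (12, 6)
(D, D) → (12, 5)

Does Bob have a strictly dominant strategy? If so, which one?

A strategy is strictly dominant if it gives Bob a strictly higher payoff than every other strategy, against every choice by the opponent.
A is not dominant: against A, C gives 10 > 6.
B is not dominant: against A, A gives 6 > 3.
C is not dominant: against A, D gives 15 > 10.
D is not dominant: against B, A gives 11 > 8.
No single strategy is best against every opponent action.

No strictly dominant strategy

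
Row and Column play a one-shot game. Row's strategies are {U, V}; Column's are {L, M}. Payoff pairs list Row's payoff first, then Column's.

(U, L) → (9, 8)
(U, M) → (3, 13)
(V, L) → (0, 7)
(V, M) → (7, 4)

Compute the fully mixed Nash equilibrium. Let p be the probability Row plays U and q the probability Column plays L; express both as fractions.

p = 3/8, q = 4/13

Each player's mixing probability is pinned down by making the *other* player indifferent.
Column indifferent between L and M: p·8 + (1−p)·7 = p·13 + (1−p)·4 ⟹ 7 + 1p = 4 + 9p ⟹ p = 3/8.
Row indifferent between U and V: q·9 + (1−q)·3 = q·0 + (1−q)·7 ⟹ 3 + 6q = 7 + (-7)q ⟹ q = 4/13.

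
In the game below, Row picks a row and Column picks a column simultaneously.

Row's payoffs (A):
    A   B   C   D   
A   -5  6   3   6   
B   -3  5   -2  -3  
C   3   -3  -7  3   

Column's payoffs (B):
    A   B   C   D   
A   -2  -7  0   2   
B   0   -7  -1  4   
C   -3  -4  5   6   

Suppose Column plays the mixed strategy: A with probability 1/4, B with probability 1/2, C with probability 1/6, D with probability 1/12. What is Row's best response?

Compute Row's expected payoff from each pure strategy against the given mix.
A: (1/4)·(-5) + (1/2)·6 + (1/6)·3 + (1/12)·6 = 11/4
B: (1/4)·(-3) + (1/2)·5 + (1/6)·(-2) + (1/12)·(-3) = 7/6
C: (1/4)·3 + (1/2)·(-3) + (1/6)·(-7) + (1/12)·3 = -5/3
Highest expected payoff is 11/4, from A.

A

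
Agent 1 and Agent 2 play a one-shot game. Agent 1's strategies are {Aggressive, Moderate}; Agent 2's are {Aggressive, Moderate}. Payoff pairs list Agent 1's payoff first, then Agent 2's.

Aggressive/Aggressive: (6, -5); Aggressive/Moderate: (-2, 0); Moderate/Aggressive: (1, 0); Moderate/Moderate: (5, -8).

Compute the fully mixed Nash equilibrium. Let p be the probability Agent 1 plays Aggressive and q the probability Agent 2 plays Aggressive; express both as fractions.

Each player's mixing probability is pinned down by making the *other* player indifferent.
Agent 2 indifferent between Aggressive and Moderate: p·(-5) + (1−p)·0 = p·0 + (1−p)·(-8) ⟹ 0 + (-5)p = (-8) + 8p ⟹ p = 8/13.
Agent 1 indifferent between Aggressive and Moderate: q·6 + (1−q)·(-2) = q·1 + (1−q)·5 ⟹ (-2) + 8q = 5 + (-4)q ⟹ q = 7/12.

p = 8/13, q = 7/12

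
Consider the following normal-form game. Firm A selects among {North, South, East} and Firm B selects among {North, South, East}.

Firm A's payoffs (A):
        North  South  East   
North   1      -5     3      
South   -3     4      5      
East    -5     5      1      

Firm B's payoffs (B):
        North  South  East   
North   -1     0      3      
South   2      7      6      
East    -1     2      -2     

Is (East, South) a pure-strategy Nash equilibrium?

Yes

Holding Firm B at South: Firm A gets 5 from East, versus -5 from North, 4 from South. No profitable deviation for Firm A.
Holding Firm A at East: Firm B gets 2 from South, versus -1 from North, -2 from East. No profitable deviation for Firm B either.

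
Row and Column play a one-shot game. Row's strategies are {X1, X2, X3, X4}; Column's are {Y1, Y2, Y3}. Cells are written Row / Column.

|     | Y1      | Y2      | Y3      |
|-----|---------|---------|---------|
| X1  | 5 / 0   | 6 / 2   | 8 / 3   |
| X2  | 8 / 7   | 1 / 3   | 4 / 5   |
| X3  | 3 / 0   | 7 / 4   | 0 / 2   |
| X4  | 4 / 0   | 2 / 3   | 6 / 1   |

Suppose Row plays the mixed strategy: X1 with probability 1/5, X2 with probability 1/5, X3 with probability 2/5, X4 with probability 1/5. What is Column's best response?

Compute Column's expected payoff from each pure strategy against the given mix.
Y1: (1/5)·0 + (1/5)·7 + (2/5)·0 + (1/5)·0 = 7/5
Y2: (1/5)·2 + (1/5)·3 + (2/5)·4 + (1/5)·3 = 16/5
Y3: (1/5)·3 + (1/5)·5 + (2/5)·2 + (1/5)·1 = 13/5
Highest expected payoff is 16/5, from Y2.

Y2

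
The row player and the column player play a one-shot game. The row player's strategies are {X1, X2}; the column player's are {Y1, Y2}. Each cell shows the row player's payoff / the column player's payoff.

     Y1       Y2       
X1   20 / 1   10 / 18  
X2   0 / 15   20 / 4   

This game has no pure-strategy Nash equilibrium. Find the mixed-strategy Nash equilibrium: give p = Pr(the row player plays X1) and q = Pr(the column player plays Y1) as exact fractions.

p = 11/28, q = 1/3

Each player's mixing probability is pinned down by making the *other* player indifferent.
The column player indifferent between Y1 and Y2: p·1 + (1−p)·15 = p·18 + (1−p)·4 ⟹ 15 + (-14)p = 4 + 14p ⟹ p = 11/28.
The row player indifferent between X1 and X2: q·20 + (1−q)·10 = q·0 + (1−q)·20 ⟹ 10 + 10q = 20 + (-20)q ⟹ q = 1/3.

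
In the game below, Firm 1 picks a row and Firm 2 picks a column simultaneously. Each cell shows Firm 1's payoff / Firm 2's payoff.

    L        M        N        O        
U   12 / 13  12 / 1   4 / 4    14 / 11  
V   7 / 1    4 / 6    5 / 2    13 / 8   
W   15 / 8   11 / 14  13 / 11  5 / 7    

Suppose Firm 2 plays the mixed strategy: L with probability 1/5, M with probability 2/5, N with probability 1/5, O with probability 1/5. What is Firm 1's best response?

Compute Firm 1's expected payoff from each pure strategy against the given mix.
U: (1/5)·12 + (2/5)·12 + (1/5)·4 + (1/5)·14 = 54/5
V: (1/5)·7 + (2/5)·4 + (1/5)·5 + (1/5)·13 = 33/5
W: (1/5)·15 + (2/5)·11 + (1/5)·13 + (1/5)·5 = 11
Highest expected payoff is 11, from W.

W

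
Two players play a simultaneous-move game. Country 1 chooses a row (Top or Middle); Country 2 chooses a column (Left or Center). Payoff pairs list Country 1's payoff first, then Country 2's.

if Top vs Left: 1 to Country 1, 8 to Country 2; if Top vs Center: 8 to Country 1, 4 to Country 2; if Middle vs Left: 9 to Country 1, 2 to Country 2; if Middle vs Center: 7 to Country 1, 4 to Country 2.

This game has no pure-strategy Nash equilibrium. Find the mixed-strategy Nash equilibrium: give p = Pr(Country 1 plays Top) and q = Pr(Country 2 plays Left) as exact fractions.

p = 1/3, q = 1/9

In a mixed NE each player is indifferent between their pure strategies, so the opponent's mix sets the indifference.
Country 2 indifferent between Left and Center: p·8 + (1−p)·2 = p·4 + (1−p)·4 ⟹ 2 + 6p = 4 + 0p ⟹ p = 1/3.
Country 1 indifferent between Top and Middle: q·1 + (1−q)·8 = q·9 + (1−q)·7 ⟹ 8 + (-7)q = 7 + 2q ⟹ q = 1/9.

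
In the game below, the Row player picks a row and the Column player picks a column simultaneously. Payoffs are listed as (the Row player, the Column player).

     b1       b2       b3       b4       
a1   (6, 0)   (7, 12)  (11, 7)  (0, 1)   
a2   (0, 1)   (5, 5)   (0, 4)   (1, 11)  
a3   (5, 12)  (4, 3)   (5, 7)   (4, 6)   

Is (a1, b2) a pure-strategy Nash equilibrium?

Yes

Holding the Column player at b2: the Row player gets 7 from a1, versus 5 from a2, 4 from a3. No profitable deviation for the Row player.
Holding the Row player at a1: the Column player gets 12 from b2, versus 0 from b1, 7 from b3, 1 from b4. No profitable deviation for the Column player either.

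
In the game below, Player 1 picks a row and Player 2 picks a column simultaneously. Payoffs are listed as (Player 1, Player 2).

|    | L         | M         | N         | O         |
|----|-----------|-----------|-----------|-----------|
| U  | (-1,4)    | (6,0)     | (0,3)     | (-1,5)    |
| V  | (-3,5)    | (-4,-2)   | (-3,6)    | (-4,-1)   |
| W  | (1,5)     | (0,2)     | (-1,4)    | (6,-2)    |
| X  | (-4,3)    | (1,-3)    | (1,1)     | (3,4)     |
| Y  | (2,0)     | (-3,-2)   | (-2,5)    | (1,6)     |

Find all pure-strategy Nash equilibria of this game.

No pure-strategy Nash equilibrium

A profile is a Nash equilibrium when each player is best-responding to the other.
Player 1's best responses — vs L: Y (payoff 2); vs M: U (payoff 6); vs N: X (payoff 1); vs O: W (payoff 6).
Player 2's best responses — vs U: O (payoff 5); vs V: N (payoff 6); vs W: L (payoff 5); vs X: O (payoff 4); vs Y: O (payoff 6).
No cell has both players best-responding. For instance, Player 1's best reply to N is X, but against X Player 2 prefers O over N.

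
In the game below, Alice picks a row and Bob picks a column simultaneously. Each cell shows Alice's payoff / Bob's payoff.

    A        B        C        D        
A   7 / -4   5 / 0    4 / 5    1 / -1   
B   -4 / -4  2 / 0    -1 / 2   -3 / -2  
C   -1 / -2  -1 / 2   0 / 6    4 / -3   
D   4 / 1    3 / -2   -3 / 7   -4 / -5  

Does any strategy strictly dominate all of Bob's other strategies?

A strategy is strictly dominant if it gives Bob a strictly higher payoff than every other strategy, against every choice by the opponent.
C strictly dominates: vs A: 5 > each of {-4, 0, -1}; vs B: 2 > each of {-4, 0, -2}; vs C: 6 > each of {-2, 2, -3}; vs D: 7 > each of {1, -2, -5}.

C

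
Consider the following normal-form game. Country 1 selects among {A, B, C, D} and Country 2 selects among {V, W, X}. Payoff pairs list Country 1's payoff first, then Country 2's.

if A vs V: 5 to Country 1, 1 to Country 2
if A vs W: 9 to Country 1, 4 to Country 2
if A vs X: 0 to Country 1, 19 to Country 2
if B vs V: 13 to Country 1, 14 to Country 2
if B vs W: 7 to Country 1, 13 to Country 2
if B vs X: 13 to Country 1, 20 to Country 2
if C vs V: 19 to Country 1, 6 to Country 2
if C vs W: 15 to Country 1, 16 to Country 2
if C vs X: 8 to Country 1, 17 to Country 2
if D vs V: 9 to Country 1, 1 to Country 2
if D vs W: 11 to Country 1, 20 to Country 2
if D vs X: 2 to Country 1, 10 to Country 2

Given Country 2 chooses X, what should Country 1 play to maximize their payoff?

With Country 2 fixed at X, Country 1's payoffs are: A → 0, B → 13, C → 8, D → 2.
The maximum is 13, achieved by B.

B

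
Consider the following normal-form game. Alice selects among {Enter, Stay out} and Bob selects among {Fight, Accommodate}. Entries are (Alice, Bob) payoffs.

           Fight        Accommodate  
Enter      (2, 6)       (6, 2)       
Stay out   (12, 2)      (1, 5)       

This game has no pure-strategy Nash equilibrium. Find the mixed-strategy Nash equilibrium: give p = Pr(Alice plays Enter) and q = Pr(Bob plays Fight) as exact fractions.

p = 3/7, q = 1/3

In a mixed NE each player is indifferent between their pure strategies, so the opponent's mix sets the indifference.
Bob indifferent between Fight and Accommodate: p·6 + (1−p)·2 = p·2 + (1−p)·5 ⟹ 2 + 4p = 5 + (-3)p ⟹ p = 3/7.
Alice indifferent between Enter and Stay out: q·2 + (1−q)·6 = q·12 + (1−q)·1 ⟹ 6 + (-4)q = 1 + 11q ⟹ q = 1/3.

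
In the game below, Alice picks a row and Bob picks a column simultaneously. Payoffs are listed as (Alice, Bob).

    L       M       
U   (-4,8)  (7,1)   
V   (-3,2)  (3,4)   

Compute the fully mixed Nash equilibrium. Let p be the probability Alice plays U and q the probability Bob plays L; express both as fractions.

In a mixed NE each player is indifferent between their pure strategies, so the opponent's mix sets the indifference.
Bob indifferent between L and M: p·8 + (1−p)·2 = p·1 + (1−p)·4 ⟹ 2 + 6p = 4 + (-3)p ⟹ p = 2/9.
Alice indifferent between U and V: q·(-4) + (1−q)·7 = q·(-3) + (1−q)·3 ⟹ 7 + (-11)q = 3 + (-6)q ⟹ q = 4/5.

p = 2/9, q = 4/5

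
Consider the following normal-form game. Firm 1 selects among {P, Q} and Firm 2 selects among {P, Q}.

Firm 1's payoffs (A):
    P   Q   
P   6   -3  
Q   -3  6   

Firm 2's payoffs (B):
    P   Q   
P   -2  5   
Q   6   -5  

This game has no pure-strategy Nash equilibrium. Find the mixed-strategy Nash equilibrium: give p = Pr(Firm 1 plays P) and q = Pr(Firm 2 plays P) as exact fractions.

Each player's mixing probability is pinned down by making the *other* player indifferent.
Firm 2 indifferent between P and Q: p·(-2) + (1−p)·6 = p·5 + (1−p)·(-5) ⟹ 6 + (-8)p = (-5) + 10p ⟹ p = 11/18.
Firm 1 indifferent between P and Q: q·6 + (1−q)·(-3) = q·(-3) + (1−q)·6 ⟹ (-3) + 9q = 6 + (-9)q ⟹ q = 1/2.

p = 11/18, q = 1/2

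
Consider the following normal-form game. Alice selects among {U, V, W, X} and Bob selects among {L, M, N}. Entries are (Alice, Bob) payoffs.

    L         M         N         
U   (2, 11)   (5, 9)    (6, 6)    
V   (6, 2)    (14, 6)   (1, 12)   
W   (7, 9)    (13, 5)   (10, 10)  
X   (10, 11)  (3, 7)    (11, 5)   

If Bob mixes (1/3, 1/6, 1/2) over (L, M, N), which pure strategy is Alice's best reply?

Compute Alice's expected payoff from each pure strategy against the given mix.
U: (1/3)·2 + (1/6)·5 + (1/2)·6 = 9/2
V: (1/3)·6 + (1/6)·14 + (1/2)·1 = 29/6
W: (1/3)·7 + (1/6)·13 + (1/2)·10 = 19/2
X: (1/3)·10 + (1/6)·3 + (1/2)·11 = 28/3
Highest expected payoff is 19/2, from W.

W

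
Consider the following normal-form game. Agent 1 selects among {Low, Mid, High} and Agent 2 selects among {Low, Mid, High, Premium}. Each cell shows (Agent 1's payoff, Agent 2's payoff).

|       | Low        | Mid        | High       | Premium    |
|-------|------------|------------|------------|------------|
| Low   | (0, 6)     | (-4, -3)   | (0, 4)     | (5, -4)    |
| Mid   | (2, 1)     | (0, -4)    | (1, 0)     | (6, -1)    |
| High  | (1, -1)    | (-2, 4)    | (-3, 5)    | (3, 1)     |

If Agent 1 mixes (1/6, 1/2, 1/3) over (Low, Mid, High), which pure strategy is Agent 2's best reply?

Agent 2's best reply maximizes expected payoff against the mix.
Low: (1/6)·6 + (1/2)·1 + (1/3)·(-1) = 7/6
Mid: (1/6)·(-3) + (1/2)·(-4) + (1/3)·4 = -7/6
High: (1/6)·4 + (1/2)·0 + (1/3)·5 = 7/3
Premium: (1/6)·(-4) + (1/2)·(-1) + (1/3)·1 = -5/6
Highest expected payoff is 7/3, from High.

High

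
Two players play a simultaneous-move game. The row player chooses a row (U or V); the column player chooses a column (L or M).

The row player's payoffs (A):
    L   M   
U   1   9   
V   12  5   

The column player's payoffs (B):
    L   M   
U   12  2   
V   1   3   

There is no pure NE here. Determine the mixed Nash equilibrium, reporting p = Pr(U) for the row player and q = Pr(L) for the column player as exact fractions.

Each player's mixing probability is pinned down by making the *other* player indifferent.
The column player indifferent between L and M: p·12 + (1−p)·1 = p·2 + (1−p)·3 ⟹ 1 + 11p = 3 + (-1)p ⟹ p = 1/6.
The row player indifferent between U and V: q·1 + (1−q)·9 = q·12 + (1−q)·5 ⟹ 9 + (-8)q = 5 + 7q ⟹ q = 4/15.

p = 1/6, q = 4/15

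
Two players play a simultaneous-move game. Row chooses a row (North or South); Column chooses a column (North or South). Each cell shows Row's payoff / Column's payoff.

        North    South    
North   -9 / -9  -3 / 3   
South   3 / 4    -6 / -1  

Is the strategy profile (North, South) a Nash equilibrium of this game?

Yes

Holding Column at South: Row gets -3 from North, versus -6 from South. No profitable deviation for Row.
Holding Row at North: Column gets 3 from South, versus -9 from North. No profitable deviation for Column either.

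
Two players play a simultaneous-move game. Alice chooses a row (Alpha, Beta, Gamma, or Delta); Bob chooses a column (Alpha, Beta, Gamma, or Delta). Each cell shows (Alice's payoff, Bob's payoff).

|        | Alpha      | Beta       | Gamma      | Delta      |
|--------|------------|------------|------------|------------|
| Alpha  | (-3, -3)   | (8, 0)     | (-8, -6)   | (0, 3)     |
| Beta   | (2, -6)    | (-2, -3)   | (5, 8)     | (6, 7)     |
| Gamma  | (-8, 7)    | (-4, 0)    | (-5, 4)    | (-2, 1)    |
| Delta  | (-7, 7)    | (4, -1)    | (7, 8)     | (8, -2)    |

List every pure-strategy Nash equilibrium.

Find each player's best response to every opponent strategy; NE are the intersections.
Alice's best responses — vs Alpha: Beta (payoff 2); vs Beta: Alpha (payoff 8); vs Gamma: Delta (payoff 7); vs Delta: Delta (payoff 8).
Bob's best responses — vs Alpha: Delta (payoff 3); vs Beta: Gamma (payoff 8); vs Gamma: Alpha (payoff 7); vs Delta: Gamma (payoff 8).
The only mutual best response is (Delta, Gamma); neither player gains by switching there.

(Delta, Gamma)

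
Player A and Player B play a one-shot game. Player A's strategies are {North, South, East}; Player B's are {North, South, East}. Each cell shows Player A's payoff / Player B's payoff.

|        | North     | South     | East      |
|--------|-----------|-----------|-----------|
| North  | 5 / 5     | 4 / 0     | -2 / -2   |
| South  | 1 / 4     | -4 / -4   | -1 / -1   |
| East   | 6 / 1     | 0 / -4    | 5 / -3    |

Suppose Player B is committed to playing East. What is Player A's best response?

With Player B fixed at East, Player A's payoffs are: North → -2, South → -1, East → 5.
The maximum is 5, achieved by East.

East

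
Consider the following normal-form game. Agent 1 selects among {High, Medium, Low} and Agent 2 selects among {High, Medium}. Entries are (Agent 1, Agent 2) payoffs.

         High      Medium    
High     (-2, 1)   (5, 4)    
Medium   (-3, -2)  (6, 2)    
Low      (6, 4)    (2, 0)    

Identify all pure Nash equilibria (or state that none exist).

(Medium, Medium) and (Low, High)

A profile is a Nash equilibrium when each player is best-responding to the other.
Agent 1's best responses — vs High: Low (payoff 6); vs Medium: Medium (payoff 6).
Agent 2's best responses — vs High: Medium (payoff 4); vs Medium: Medium (payoff 2); vs Low: High (payoff 4).
Mutual best responses occur at (Medium, Medium) and (Low, High); at each, neither player gains by switching.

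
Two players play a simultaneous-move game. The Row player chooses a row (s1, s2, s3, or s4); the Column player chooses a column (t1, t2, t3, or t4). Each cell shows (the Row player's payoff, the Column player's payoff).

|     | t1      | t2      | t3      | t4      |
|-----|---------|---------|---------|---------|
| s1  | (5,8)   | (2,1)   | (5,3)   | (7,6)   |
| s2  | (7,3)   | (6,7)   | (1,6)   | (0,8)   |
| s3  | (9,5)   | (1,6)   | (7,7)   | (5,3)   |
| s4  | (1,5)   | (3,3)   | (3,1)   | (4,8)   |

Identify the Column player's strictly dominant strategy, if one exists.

Check whether one of the Column player's strategies beats all alternatives regardless of what the opponent does.
t1 is not dominant: against s2, t2 gives 7 > 3.
t2 is not dominant: against s1, t1 gives 8 > 1.
t3 is not dominant: against s1, t1 gives 8 > 3.
t4 is not dominant: against s1, t1 gives 8 > 6.
No single strategy is best against every opponent action.

None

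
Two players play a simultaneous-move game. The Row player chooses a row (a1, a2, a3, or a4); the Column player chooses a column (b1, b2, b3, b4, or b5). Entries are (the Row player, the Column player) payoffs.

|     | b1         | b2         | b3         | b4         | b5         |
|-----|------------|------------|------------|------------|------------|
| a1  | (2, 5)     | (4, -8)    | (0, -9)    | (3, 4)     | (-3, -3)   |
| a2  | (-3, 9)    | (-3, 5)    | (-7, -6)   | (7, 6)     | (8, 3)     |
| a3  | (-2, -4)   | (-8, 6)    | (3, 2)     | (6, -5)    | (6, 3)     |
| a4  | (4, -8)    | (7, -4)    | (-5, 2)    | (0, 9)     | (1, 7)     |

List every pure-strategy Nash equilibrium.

A profile is a Nash equilibrium when each player is best-responding to the other.
The Row player's best responses — vs b1: a4 (payoff 4); vs b2: a4 (payoff 7); vs b3: a3 (payoff 3); vs b4: a2 (payoff 7); vs b5: a2 (payoff 8).
The Column player's best responses — vs a1: b1 (payoff 5); vs a2: b1 (payoff 9); vs a3: b2 (payoff 6); vs a4: b4 (payoff 9).
No cell has both players best-responding. For instance, the Row player's best reply to b3 is a3, but against a3 the Column player prefers b2 over b3.

No pure-strategy Nash equilibrium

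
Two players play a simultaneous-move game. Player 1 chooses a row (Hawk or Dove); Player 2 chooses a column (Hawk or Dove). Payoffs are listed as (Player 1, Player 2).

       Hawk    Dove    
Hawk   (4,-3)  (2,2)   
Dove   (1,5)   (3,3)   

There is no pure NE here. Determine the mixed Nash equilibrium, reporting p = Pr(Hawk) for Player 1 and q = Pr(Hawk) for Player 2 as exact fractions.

p = 2/7, q = 1/4

In a mixed NE each player is indifferent between their pure strategies, so the opponent's mix sets the indifference.
Player 2 indifferent between Hawk and Dove: p·(-3) + (1−p)·5 = p·2 + (1−p)·3 ⟹ 5 + (-8)p = 3 + (-1)p ⟹ p = 2/7.
Player 1 indifferent between Hawk and Dove: q·4 + (1−q)·2 = q·1 + (1−q)·3 ⟹ 2 + 2q = 3 + (-2)q ⟹ q = 1/4.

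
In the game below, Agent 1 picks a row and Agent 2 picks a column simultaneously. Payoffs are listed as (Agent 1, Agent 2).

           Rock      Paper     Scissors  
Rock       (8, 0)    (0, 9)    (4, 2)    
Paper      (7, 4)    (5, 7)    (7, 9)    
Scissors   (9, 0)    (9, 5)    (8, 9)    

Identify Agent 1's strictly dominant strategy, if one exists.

A strategy is strictly dominant if it gives Agent 1 a strictly higher payoff than every other strategy, against every choice by the opponent.
Scissors strictly dominates: vs Rock: 9 > each of {8, 7}; vs Paper: 9 > each of {0, 5}; vs Scissors: 8 > each of {4, 7}.

Scissors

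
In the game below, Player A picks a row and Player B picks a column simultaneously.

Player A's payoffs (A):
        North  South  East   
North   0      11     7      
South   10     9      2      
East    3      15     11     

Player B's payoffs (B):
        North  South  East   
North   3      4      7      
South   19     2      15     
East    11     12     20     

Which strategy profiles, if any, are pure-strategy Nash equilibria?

Find each player's best response to every opponent strategy; NE are the intersections.
Player A's best responses — vs North: South (payoff 10); vs South: East (payoff 15); vs East: East (payoff 11).
Player B's best responses — vs North: East (payoff 7); vs South: North (payoff 19); vs East: East (payoff 20).
Mutual best responses occur at (South, North) and (East, East); at each, neither player gains by switching.

(South, North) and (East, East)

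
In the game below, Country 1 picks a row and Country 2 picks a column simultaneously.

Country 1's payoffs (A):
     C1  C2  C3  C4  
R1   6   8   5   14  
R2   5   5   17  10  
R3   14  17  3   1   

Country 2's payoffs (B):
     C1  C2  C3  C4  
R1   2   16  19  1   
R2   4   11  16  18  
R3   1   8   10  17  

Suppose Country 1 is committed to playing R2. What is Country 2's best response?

With Country 1 fixed at R2, Country 2's payoffs are: C1 → 4, C2 → 11, C3 → 16, C4 → 18.
The maximum is 18, achieved by C4.

C4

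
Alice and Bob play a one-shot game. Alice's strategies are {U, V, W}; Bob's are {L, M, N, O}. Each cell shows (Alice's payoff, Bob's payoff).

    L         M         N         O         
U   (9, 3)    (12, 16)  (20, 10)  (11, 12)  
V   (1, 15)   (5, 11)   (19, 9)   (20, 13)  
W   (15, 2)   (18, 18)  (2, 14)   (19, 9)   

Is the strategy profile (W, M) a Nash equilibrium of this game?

Holding Bob at M: Alice gets 18 from W, versus 12 from U, 5 from V. No profitable deviation for Alice.
Holding Alice at W: Bob gets 18 from M, versus 2 from L, 14 from N, 9 from O. No profitable deviation for Bob either.

Yes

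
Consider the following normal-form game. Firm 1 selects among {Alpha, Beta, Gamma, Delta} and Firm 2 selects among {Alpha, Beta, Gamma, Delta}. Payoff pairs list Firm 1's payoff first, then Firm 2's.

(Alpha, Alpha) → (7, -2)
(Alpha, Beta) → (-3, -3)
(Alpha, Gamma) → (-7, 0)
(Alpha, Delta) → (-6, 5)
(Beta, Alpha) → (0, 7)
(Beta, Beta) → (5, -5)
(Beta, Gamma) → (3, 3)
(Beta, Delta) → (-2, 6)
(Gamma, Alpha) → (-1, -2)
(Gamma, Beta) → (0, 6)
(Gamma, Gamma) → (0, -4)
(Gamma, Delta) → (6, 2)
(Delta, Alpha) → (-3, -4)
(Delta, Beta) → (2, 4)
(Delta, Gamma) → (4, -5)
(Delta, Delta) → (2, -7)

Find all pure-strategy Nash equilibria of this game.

No pure-strategy Nash equilibrium

Find each player's best response to every opponent strategy; NE are the intersections.
Firm 1's best responses — vs Alpha: Alpha (payoff 7); vs Beta: Beta (payoff 5); vs Gamma: Delta (payoff 4); vs Delta: Gamma (payoff 6).
Firm 2's best responses — vs Alpha: Delta (payoff 5); vs Beta: Alpha (payoff 7); vs Gamma: Beta (payoff 6); vs Delta: Beta (payoff 4).
No cell has both players best-responding. For instance, Firm 1's best reply to Alpha is Alpha, but against Alpha Firm 2 prefers Delta over Alpha.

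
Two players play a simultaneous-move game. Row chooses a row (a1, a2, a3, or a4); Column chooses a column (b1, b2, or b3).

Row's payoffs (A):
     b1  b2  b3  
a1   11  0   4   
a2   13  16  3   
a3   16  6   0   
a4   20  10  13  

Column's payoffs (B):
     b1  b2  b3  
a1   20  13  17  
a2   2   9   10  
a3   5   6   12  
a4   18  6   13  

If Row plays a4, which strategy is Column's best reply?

With Row fixed at a4, Column's payoffs are: b1 → 18, b2 → 6, b3 → 13.
The maximum is 18, achieved by b1.

b1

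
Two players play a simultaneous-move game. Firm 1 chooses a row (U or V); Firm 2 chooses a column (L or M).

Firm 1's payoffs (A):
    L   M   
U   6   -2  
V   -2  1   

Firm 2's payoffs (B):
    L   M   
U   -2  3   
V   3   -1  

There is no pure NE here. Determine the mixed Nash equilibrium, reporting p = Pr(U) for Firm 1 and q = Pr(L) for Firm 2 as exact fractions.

In a mixed NE each player is indifferent between their pure strategies, so the opponent's mix sets the indifference.
Firm 2 indifferent between L and M: p·(-2) + (1−p)·3 = p·3 + (1−p)·(-1) ⟹ 3 + (-5)p = (-1) + 4p ⟹ p = 4/9.
Firm 1 indifferent between U and V: q·6 + (1−q)·(-2) = q·(-2) + (1−q)·1 ⟹ (-2) + 8q = 1 + (-3)q ⟹ q = 3/11.

p = 4/9, q = 3/11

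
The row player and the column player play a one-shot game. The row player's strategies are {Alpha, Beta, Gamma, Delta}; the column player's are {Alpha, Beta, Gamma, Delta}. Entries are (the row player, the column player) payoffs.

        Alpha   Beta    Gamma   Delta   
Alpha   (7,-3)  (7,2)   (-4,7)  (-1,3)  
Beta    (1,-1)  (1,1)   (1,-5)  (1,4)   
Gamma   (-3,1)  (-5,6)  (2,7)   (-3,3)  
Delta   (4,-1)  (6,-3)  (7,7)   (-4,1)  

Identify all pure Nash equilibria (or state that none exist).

A profile is a Nash equilibrium when each player is best-responding to the other.
The row player's best responses — vs Alpha: Alpha (payoff 7); vs Beta: Alpha (payoff 7); vs Gamma: Delta (payoff 7); vs Delta: Beta (payoff 1).
The column player's best responses — vs Alpha: Gamma (payoff 7); vs Beta: Delta (payoff 4); vs Gamma: Gamma (payoff 7); vs Delta: Gamma (payoff 7).
Mutual best responses occur at (Beta, Delta) and (Delta, Gamma); at each, neither player gains by switching.

(Beta, Delta) and (Delta, Gamma)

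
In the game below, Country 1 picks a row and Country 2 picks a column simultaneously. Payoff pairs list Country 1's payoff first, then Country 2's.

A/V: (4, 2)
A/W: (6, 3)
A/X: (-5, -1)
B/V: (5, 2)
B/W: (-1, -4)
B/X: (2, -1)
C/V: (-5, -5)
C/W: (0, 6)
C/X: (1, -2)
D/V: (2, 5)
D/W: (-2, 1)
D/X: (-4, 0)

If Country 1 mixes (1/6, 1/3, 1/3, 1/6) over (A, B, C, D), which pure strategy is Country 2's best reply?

Compute Country 2's expected payoff from each pure strategy against the given mix.
V: (1/6)·2 + (1/3)·2 + (1/3)·(-5) + (1/6)·5 = 1/6
W: (1/6)·3 + (1/3)·(-4) + (1/3)·6 + (1/6)·1 = 4/3
X: (1/6)·(-1) + (1/3)·(-1) + (1/3)·(-2) + (1/6)·0 = -7/6
Highest expected payoff is 4/3, from W.

W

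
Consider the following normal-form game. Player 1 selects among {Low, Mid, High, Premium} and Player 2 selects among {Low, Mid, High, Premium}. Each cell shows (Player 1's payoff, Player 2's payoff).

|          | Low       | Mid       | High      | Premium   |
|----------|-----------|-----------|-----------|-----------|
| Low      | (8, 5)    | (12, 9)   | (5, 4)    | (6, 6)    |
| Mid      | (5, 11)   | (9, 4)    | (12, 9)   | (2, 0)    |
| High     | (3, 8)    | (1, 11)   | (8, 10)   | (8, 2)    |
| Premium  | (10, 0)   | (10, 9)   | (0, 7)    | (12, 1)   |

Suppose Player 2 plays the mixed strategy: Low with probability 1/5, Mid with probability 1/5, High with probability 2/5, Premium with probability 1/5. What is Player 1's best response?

Player 1's best reply maximizes expected payoff against the mix.
Low: (1/5)·8 + (1/5)·12 + (2/5)·5 + (1/5)·6 = 36/5
Mid: (1/5)·5 + (1/5)·9 + (2/5)·12 + (1/5)·2 = 8
High: (1/5)·3 + (1/5)·1 + (2/5)·8 + (1/5)·8 = 28/5
Premium: (1/5)·10 + (1/5)·10 + (2/5)·0 + (1/5)·12 = 32/5
Highest expected payoff is 8, from Mid.

Mid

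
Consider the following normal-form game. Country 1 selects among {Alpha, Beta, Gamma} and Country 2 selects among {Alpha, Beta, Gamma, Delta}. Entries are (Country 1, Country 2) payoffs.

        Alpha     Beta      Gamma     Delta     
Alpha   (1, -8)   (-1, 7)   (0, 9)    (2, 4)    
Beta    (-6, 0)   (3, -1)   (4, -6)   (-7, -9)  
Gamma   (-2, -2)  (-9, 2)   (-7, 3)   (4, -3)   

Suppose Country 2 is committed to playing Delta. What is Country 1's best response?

Gamma

With Country 2 fixed at Delta, Country 1's payoffs are: Alpha → 2, Beta → -7, Gamma → 4.
The maximum is 4, achieved by Gamma.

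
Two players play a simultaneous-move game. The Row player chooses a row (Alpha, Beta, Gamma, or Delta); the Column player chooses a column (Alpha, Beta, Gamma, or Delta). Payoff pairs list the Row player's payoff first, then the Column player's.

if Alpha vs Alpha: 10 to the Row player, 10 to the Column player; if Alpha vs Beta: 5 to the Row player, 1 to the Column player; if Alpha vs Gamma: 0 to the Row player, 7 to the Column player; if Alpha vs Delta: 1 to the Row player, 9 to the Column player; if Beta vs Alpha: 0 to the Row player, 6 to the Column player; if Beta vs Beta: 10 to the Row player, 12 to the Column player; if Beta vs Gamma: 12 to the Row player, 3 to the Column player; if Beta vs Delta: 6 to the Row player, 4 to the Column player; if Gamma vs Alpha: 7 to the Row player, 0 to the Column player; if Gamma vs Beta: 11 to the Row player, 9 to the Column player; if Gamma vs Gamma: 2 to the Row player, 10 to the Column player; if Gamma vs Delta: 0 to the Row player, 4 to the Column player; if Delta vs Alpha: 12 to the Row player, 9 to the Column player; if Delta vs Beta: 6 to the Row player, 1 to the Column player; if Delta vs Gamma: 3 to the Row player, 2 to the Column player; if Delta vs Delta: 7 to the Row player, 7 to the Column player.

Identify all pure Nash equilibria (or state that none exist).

Find each player's best response to every opponent strategy; NE are the intersections.
The Row player's best responses — vs Alpha: Delta (payoff 12); vs Beta: Gamma (payoff 11); vs Gamma: Beta (payoff 12); vs Delta: Delta (payoff 7).
The Column player's best responses — vs Alpha: Alpha (payoff 10); vs Beta: Beta (payoff 12); vs Gamma: Gamma (payoff 10); vs Delta: Alpha (payoff 9).
The only mutual best response is (Delta, Alpha); neither player gains by switching there.

(Delta, Alpha)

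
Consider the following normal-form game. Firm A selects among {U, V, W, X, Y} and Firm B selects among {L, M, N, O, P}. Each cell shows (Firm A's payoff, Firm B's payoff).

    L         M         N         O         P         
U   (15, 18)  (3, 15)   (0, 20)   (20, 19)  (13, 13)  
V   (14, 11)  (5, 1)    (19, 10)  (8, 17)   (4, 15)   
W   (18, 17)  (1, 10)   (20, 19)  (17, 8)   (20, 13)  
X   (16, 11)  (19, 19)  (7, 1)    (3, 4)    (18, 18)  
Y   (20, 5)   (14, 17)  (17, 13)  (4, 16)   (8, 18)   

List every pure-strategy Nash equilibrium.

Find each player's best response to every opponent strategy; NE are the intersections.
Firm A's best responses — vs L: Y (payoff 20); vs M: X (payoff 19); vs N: W (payoff 20); vs O: U (payoff 20); vs P: W (payoff 20).
Firm B's best responses — vs U: N (payoff 20); vs V: O (payoff 17); vs W: N (payoff 19); vs X: M (payoff 19); vs Y: P (payoff 18).
Mutual best responses occur at (W, N) and (X, M); at each, neither player gains by switching.

(W, N) and (X, M)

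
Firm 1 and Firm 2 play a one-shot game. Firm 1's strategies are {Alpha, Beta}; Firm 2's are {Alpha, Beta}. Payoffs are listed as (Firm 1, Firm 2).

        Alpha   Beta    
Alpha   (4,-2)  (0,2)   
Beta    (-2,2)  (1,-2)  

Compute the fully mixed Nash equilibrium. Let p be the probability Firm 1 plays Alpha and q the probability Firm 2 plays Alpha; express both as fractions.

p = 1/2, q = 1/7

In a mixed NE each player is indifferent between their pure strategies, so the opponent's mix sets the indifference.
Firm 2 indifferent between Alpha and Beta: p·(-2) + (1−p)·2 = p·2 + (1−p)·(-2) ⟹ 2 + (-4)p = (-2) + 4p ⟹ p = 1/2.
Firm 1 indifferent between Alpha and Beta: q·4 + (1−q)·0 = q·(-2) + (1−q)·1 ⟹ 0 + 4q = 1 + (-3)q ⟹ q = 1/7.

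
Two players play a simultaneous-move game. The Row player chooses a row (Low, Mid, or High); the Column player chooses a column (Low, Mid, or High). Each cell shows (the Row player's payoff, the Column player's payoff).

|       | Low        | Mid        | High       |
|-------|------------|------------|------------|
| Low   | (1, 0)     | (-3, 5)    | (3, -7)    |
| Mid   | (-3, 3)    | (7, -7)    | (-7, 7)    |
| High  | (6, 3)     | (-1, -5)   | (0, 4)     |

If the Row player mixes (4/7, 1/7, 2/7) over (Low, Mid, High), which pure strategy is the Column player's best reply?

Low

The Column player's best reply maximizes expected payoff against the mix.
Low: (4/7)·0 + (1/7)·3 + (2/7)·3 = 9/7
Mid: (4/7)·5 + (1/7)·(-7) + (2/7)·(-5) = 3/7
High: (4/7)·(-7) + (1/7)·7 + (2/7)·4 = -13/7
Highest expected payoff is 9/7, from Low.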